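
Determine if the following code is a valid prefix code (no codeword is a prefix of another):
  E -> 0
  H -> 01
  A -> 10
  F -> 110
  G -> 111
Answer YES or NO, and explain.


Checking each pair (does one codeword prefix another?):
  E='0' vs H='01': prefix -- VIOLATION

NO -- this is NOT a valid prefix code. E (0) is a prefix of H (01).


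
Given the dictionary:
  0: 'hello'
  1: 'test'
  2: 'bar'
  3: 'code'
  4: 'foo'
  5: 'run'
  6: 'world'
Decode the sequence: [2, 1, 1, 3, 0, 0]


Look up each index in the dictionary:
  2 -> 'bar'
  1 -> 'test'
  1 -> 'test'
  3 -> 'code'
  0 -> 'hello'
  0 -> 'hello'

Decoded: "bar test test code hello hello"


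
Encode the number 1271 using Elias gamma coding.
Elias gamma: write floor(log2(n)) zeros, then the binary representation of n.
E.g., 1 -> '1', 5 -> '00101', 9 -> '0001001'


num_bits = floor(log2(1271)) + 1 = 11
leading_zeros = num_bits - 1 = 10
binary(1271) = 10011110111

Elias gamma(1271) = '0000000000' + '10011110111' = 000000000010011110111 (21 bits)


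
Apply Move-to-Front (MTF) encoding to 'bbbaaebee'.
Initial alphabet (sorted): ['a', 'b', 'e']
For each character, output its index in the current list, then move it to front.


MTF encoding:
'b': index 1 in ['a', 'b', 'e'] -> ['b', 'a', 'e']
'b': index 0 in ['b', 'a', 'e'] -> ['b', 'a', 'e']
'b': index 0 in ['b', 'a', 'e'] -> ['b', 'a', 'e']
'a': index 1 in ['b', 'a', 'e'] -> ['a', 'b', 'e']
'a': index 0 in ['a', 'b', 'e'] -> ['a', 'b', 'e']
'e': index 2 in ['a', 'b', 'e'] -> ['e', 'a', 'b']
'b': index 2 in ['e', 'a', 'b'] -> ['b', 'e', 'a']
'e': index 1 in ['b', 'e', 'a'] -> ['e', 'b', 'a']
'e': index 0 in ['e', 'b', 'a'] -> ['e', 'b', 'a']


Output: [1, 0, 0, 1, 0, 2, 2, 1, 0]


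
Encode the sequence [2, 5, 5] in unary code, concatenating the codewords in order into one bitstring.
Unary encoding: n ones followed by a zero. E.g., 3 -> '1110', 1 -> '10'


Encode each number as n ones followed by a terminating 0:
  2 -> 110 (3 bits)
  5 -> 111110 (6 bits)
  5 -> 111110 (6 bits)
Total length = 3 + 6 + 6 = 15 bits.

Unary([2, 5, 5]) = 110111110111110 (15 bits)


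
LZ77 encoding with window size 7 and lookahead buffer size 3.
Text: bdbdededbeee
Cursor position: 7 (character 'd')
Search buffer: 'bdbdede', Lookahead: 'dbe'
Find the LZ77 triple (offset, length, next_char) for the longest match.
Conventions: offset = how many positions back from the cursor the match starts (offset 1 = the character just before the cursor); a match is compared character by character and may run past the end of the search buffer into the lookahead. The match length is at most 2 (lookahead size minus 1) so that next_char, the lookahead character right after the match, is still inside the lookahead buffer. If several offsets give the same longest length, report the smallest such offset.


Try each offset into the search buffer:
  offset=1 (pos 6, char 'e'): match length 0
  offset=2 (pos 5, char 'd'): match length 1
  offset=3 (pos 4, char 'e'): match length 0
  offset=4 (pos 3, char 'd'): match length 1
  offset=5 (pos 2, char 'b'): match length 0
  offset=6 (pos 1, char 'd'): match length 2
  offset=7 (pos 0, char 'b'): match length 0
Longest match has length 2 at offset 6.
next_char = character at position 7 + 2 = 9 -> 'e'

Best match: offset=6, length=2 (matching 'db' starting at position 1)
LZ77 triple: (6, 2, 'e')


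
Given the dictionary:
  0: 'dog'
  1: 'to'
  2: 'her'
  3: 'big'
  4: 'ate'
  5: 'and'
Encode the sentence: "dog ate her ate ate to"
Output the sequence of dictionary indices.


Look up each word in the dictionary:
  'dog' -> 0
  'ate' -> 4
  'her' -> 2
  'ate' -> 4
  'ate' -> 4
  'to' -> 1

Encoded: [0, 4, 2, 4, 4, 1]


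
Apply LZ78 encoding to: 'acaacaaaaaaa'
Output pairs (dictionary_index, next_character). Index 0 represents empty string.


LZ78 encoding steps:
Dictionary: {0: ''}
Step 1: w='' (idx 0), next='a' -> output (0, 'a'), add 'a' as idx 1
Step 2: w='' (idx 0), next='c' -> output (0, 'c'), add 'c' as idx 2
Step 3: w='a' (idx 1), next='a' -> output (1, 'a'), add 'aa' as idx 3
Step 4: w='c' (idx 2), next='a' -> output (2, 'a'), add 'ca' as idx 4
Step 5: w='aa' (idx 3), next='a' -> output (3, 'a'), add 'aaa' as idx 5
Step 6: w='aaa' (idx 5), end of input -> output (5, '')


Encoded: [(0, 'a'), (0, 'c'), (1, 'a'), (2, 'a'), (3, 'a'), (5, '')]


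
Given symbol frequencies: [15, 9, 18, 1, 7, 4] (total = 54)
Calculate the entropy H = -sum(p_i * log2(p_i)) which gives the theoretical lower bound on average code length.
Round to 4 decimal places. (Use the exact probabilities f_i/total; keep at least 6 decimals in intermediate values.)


Per-symbol terms -p_i * log2(p_i) with p_i = f_i/54:
  p = 15/54 = 0.277778: log2(p) = -1.847997, -p*log2(p) = 0.513332
  p = 9/54 = 0.166667: log2(p) = -2.584963, -p*log2(p) = 0.430827
  p = 18/54 = 0.333333: log2(p) = -1.584963, -p*log2(p) = 0.528321
  p = 1/54 = 0.018519: log2(p) = -5.754888, -p*log2(p) = 0.106572
  p = 7/54 = 0.129630: log2(p) = -2.947533, -p*log2(p) = 0.382088
  p = 4/54 = 0.074074: log2(p) = -3.754888, -p*log2(p) = 0.278140
H = 0.513332 + 0.430827 + 0.528321 + 0.106572 + 0.382088 + 0.278140 = 2.239280

H = 2.2393 bits/symbol


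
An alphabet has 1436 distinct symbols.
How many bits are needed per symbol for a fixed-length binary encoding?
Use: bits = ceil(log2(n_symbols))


log2(1436) = 10.4878
Bracket: 2^10 = 1024 < 1436 <= 2^11 = 2048
So ceil(log2(1436)) = 11

bits = ceil(log2(1436)) = ceil(10.4878) = 11 bits


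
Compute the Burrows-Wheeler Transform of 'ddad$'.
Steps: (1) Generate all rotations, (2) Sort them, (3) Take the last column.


Rotations (sorted):
  0: $ddad -> last char: d
  1: ad$dd -> last char: d
  2: d$dda -> last char: a
  3: dad$d -> last char: d
  4: ddad$ -> last char: $


BWT = ddad$


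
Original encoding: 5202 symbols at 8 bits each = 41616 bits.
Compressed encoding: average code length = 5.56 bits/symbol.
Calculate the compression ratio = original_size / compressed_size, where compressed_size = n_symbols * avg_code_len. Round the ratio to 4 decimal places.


original_size = n_symbols * orig_bits = 5202 * 8 = 41616 bits
compressed_size = n_symbols * avg_code_len = 5202 * 5.56 = 28923.12 bits
ratio = original_size / compressed_size = 41616 / 28923.12 = 1.4388

Compression ratio = 1.4388


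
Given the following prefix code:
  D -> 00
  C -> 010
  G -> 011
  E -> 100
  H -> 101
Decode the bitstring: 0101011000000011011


Decoding step by step:
Bits 010 -> C
Bits 101 -> H
Bits 100 -> E
Bits 00 -> D
Bits 00 -> D
Bits 011 -> G
Bits 011 -> G


Decoded message: CHEDDGG


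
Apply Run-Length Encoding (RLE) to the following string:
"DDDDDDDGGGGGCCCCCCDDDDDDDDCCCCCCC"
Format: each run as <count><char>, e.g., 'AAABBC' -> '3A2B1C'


Scanning runs left to right:
  i=0: run of 'D' x 7 -> '7D'
  i=7: run of 'G' x 5 -> '5G'
  i=12: run of 'C' x 6 -> '6C'
  i=18: run of 'D' x 8 -> '8D'
  i=26: run of 'C' x 7 -> '7C'

RLE = 7D5G6C8D7C


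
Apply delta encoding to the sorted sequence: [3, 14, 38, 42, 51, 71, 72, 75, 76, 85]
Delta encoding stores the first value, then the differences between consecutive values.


First value: 3
Deltas:
  14 - 3 = 11
  38 - 14 = 24
  42 - 38 = 4
  51 - 42 = 9
  71 - 51 = 20
  72 - 71 = 1
  75 - 72 = 3
  76 - 75 = 1
  85 - 76 = 9


Delta encoded: [3, 11, 24, 4, 9, 20, 1, 3, 1, 9]


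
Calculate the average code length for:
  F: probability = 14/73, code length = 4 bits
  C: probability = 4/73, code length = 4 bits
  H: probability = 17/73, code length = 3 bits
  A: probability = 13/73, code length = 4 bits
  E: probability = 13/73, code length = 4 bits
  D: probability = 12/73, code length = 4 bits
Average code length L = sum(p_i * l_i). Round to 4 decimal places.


Weighted contributions p_i * l_i:
  F: (14/73) * 4 = 56/73
  C: (4/73) * 4 = 16/73
  H: (17/73) * 3 = 51/73
  A: (13/73) * 4 = 52/73
  E: (13/73) * 4 = 52/73
  D: (12/73) * 4 = 48/73
Sum = (56 + 16 + 51 + 52 + 52 + 48)/73 = 275/73

L = 275/73 = 3.7671 bits/symbol


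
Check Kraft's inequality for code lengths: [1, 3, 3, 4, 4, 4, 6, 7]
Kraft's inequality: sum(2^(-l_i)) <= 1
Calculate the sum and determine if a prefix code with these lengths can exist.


Sum = 2^(-1) + 2^(-3) + 2^(-3) + 2^(-4) + 2^(-4) + 2^(-4) + 2^(-6) + 2^(-7)
    = 0.5 + 0.125 + 0.125 + 0.0625 + 0.0625 + 0.0625 + 0.015625 + 0.0078125
    = 123/128 = 0.9609375
Since 0.9609375 <= 1, Kraft's inequality IS satisfied.
A prefix code with these lengths CAN exist.

Kraft sum = 0.9609375. Satisfied.


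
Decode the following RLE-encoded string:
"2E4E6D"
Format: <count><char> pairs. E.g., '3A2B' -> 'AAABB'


Expanding each <count><char> pair:
  2E -> 'EE'
  4E -> 'EEEE'
  6D -> 'DDDDDD'

Decoded = EEEEEEDDDDDD


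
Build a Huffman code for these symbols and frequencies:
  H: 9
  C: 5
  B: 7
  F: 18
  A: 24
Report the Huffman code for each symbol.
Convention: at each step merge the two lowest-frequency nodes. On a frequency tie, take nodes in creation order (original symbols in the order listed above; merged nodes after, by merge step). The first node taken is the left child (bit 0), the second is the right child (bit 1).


Huffman tree construction:
Step 1: Merge C(5) + B(7) = 12
Step 2: Merge H(9) + (C+B)(12) = 21
Step 3: Merge F(18) + (H+(C+B))(21) = 39
Step 4: Merge A(24) + (F+(H+(C+B)))(39) = 63
Read each symbol's code off the tree from the root (left child = 0, right child = 1).

Codes:
  H: 110 (length 3)
  C: 1110 (length 4)
  B: 1111 (length 4)
  F: 10 (length 2)
  A: 0 (length 1)
Average code length: 135/63 = 2.1429 bits/symbol


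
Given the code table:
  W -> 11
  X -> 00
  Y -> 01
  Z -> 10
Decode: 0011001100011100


Decoding:
00 -> X
11 -> W
00 -> X
11 -> W
00 -> X
01 -> Y
11 -> W
00 -> X


Result: XWXWXYWX


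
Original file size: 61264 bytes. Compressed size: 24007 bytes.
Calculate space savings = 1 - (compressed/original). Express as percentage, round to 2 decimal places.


ratio = compressed/original = 24007/61264 = 0.391861
savings = 1 - ratio = 1 - 0.391861 = 0.608139
as a percentage: 0.608139 * 100 = 60.81%

Space savings = 1 - 24007/61264 = 60.81%


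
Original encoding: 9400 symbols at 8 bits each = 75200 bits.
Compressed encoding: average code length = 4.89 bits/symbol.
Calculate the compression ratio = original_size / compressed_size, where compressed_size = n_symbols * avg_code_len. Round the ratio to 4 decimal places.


original_size = n_symbols * orig_bits = 9400 * 8 = 75200 bits
compressed_size = n_symbols * avg_code_len = 9400 * 4.89 = 45966.0 bits
ratio = original_size / compressed_size = 75200 / 45966.0 = 1.636

Compression ratio = 1.636


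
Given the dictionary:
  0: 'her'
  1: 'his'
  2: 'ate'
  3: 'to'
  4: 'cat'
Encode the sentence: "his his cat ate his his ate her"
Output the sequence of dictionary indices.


Look up each word in the dictionary:
  'his' -> 1
  'his' -> 1
  'cat' -> 4
  'ate' -> 2
  'his' -> 1
  'his' -> 1
  'ate' -> 2
  'her' -> 0

Encoded: [1, 1, 4, 2, 1, 1, 2, 0]


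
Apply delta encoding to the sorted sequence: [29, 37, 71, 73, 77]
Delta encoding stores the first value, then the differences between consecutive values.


First value: 29
Deltas:
  37 - 29 = 8
  71 - 37 = 34
  73 - 71 = 2
  77 - 73 = 4


Delta encoded: [29, 8, 34, 2, 4]


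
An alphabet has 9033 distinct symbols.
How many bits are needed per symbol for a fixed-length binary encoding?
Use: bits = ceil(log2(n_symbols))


log2(9033) = 13.141
Bracket: 2^13 = 8192 < 9033 <= 2^14 = 16384
So ceil(log2(9033)) = 14

bits = ceil(log2(9033)) = ceil(13.141) = 14 bits


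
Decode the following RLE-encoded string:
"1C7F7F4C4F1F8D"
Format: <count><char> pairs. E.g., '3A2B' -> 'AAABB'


Expanding each <count><char> pair:
  1C -> 'C'
  7F -> 'FFFFFFF'
  7F -> 'FFFFFFF'
  4C -> 'CCCC'
  4F -> 'FFFF'
  1F -> 'F'
  8D -> 'DDDDDDDD'

Decoded = CFFFFFFFFFFFFFFCCCCFFFFFDDDDDDDD


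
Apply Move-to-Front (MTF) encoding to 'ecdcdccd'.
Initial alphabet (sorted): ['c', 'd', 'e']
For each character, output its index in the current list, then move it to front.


MTF encoding:
'e': index 2 in ['c', 'd', 'e'] -> ['e', 'c', 'd']
'c': index 1 in ['e', 'c', 'd'] -> ['c', 'e', 'd']
'd': index 2 in ['c', 'e', 'd'] -> ['d', 'c', 'e']
'c': index 1 in ['d', 'c', 'e'] -> ['c', 'd', 'e']
'd': index 1 in ['c', 'd', 'e'] -> ['d', 'c', 'e']
'c': index 1 in ['d', 'c', 'e'] -> ['c', 'd', 'e']
'c': index 0 in ['c', 'd', 'e'] -> ['c', 'd', 'e']
'd': index 1 in ['c', 'd', 'e'] -> ['d', 'c', 'e']


Output: [2, 1, 2, 1, 1, 1, 0, 1]


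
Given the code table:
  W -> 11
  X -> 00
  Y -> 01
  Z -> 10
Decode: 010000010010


Decoding:
01 -> Y
00 -> X
00 -> X
01 -> Y
00 -> X
10 -> Z


Result: YXXYXZ


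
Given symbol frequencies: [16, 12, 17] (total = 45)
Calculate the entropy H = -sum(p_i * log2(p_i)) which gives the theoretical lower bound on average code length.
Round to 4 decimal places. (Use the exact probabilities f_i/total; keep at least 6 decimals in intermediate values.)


Per-symbol terms -p_i * log2(p_i) with p_i = f_i/45:
  p = 16/45 = 0.355556: log2(p) = -1.491853, -p*log2(p) = 0.530437
  p = 12/45 = 0.266667: log2(p) = -1.906891, -p*log2(p) = 0.508504
  p = 17/45 = 0.377778: log2(p) = -1.404390, -p*log2(p) = 0.530547
H = 0.530437 + 0.508504 + 0.530547 = 1.569488

H = 1.5695 bits/symbol


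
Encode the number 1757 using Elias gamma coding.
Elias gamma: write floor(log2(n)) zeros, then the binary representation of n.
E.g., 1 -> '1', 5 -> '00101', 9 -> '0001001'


num_bits = floor(log2(1757)) + 1 = 11
leading_zeros = num_bits - 1 = 10
binary(1757) = 11011011101

Elias gamma(1757) = '0000000000' + '11011011101' = 000000000011011011101 (21 bits)


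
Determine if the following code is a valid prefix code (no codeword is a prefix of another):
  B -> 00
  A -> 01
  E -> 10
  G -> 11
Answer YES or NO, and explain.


Checking each pair (does one codeword prefix another?):
  B='00' vs A='01': no prefix
  B='00' vs E='10': no prefix
  B='00' vs G='11': no prefix
  A='01' vs B='00': no prefix
  A='01' vs E='10': no prefix
  A='01' vs G='11': no prefix
  E='10' vs B='00': no prefix
  E='10' vs A='01': no prefix
  E='10' vs G='11': no prefix
  G='11' vs B='00': no prefix
  G='11' vs A='01': no prefix
  G='11' vs E='10': no prefix
No violation found over all pairs.

YES -- this is a valid prefix code. No codeword is a prefix of any other codeword.


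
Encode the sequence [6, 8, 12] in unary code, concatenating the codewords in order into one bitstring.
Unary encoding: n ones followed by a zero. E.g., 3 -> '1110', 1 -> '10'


Encode each number as n ones followed by a terminating 0:
  6 -> 1111110 (7 bits)
  8 -> 111111110 (9 bits)
  12 -> 1111111111110 (13 bits)
Total length = 7 + 9 + 13 = 29 bits.

Unary([6, 8, 12]) = 11111101111111101111111111110 (29 bits)


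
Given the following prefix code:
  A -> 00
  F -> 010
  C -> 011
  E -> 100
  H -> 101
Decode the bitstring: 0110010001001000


Decoding step by step:
Bits 011 -> C
Bits 00 -> A
Bits 100 -> E
Bits 010 -> F
Bits 010 -> F
Bits 00 -> A


Decoded message: CAEFFA


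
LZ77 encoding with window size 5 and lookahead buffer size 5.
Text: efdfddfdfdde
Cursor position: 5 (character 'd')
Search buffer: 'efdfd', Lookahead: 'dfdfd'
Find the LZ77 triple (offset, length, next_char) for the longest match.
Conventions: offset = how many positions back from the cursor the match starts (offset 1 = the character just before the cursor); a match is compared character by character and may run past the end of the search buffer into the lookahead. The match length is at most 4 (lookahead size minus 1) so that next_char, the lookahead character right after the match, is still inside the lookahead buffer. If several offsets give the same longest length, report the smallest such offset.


Try each offset into the search buffer:
  offset=1 (pos 4, char 'd'): match length 1
  offset=2 (pos 3, char 'f'): match length 0
  offset=3 (pos 2, char 'd'): match length 3
  offset=4 (pos 1, char 'f'): match length 0
  offset=5 (pos 0, char 'e'): match length 0
Longest match has length 3 at offset 3.
next_char = character at position 5 + 3 = 8 -> 'f'

Best match: offset=3, length=3 (matching 'dfd' starting at position 2)
LZ77 triple: (3, 3, 'f')


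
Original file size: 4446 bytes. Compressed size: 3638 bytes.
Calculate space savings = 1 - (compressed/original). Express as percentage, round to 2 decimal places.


ratio = compressed/original = 3638/4446 = 0.818264
savings = 1 - ratio = 1 - 0.818264 = 0.181736
as a percentage: 0.181736 * 100 = 18.17%

Space savings = 1 - 3638/4446 = 18.17%


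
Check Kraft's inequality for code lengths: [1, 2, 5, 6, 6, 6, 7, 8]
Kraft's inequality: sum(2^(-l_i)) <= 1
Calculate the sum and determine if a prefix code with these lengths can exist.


Sum = 2^(-1) + 2^(-2) + 2^(-5) + 2^(-6) + 2^(-6) + 2^(-6) + 2^(-7) + 2^(-8)
    = 0.5 + 0.25 + 0.03125 + 0.015625 + 0.015625 + 0.015625 + 0.0078125 + 0.00390625
    = 215/256 = 0.83984375
Since 0.83984375 <= 1, Kraft's inequality IS satisfied.
A prefix code with these lengths CAN exist.

Kraft sum = 0.83984375. Satisfied.


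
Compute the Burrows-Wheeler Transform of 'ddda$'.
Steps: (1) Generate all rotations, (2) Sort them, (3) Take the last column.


Rotations (sorted):
  0: $ddda -> last char: a
  1: a$ddd -> last char: d
  2: da$dd -> last char: d
  3: dda$d -> last char: d
  4: ddda$ -> last char: $


BWT = addd$


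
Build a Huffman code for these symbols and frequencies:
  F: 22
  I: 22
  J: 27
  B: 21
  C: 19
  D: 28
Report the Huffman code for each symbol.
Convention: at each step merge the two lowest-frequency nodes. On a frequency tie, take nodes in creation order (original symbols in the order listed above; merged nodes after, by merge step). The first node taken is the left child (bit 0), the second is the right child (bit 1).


Huffman tree construction:
Step 1: Merge C(19) + B(21) = 40
Step 2: Merge F(22) + I(22) = 44
Step 3: Merge J(27) + D(28) = 55
Step 4: Merge (C+B)(40) + (F+I)(44) = 84
Step 5: Merge (J+D)(55) + ((C+B)+(F+I))(84) = 139
Read each symbol's code off the tree from the root (left child = 0, right child = 1).

Codes:
  F: 110 (length 3)
  I: 111 (length 3)
  J: 00 (length 2)
  B: 101 (length 3)
  C: 100 (length 3)
  D: 01 (length 2)
Average code length: 362/139 = 2.6043 bits/symbol


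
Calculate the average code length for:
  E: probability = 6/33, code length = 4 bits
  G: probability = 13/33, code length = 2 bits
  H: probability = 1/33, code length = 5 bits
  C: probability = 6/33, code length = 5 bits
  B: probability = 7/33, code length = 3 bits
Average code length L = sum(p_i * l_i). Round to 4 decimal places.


Weighted contributions p_i * l_i:
  E: (6/33) * 4 = 24/33
  G: (13/33) * 2 = 26/33
  H: (1/33) * 5 = 5/33
  C: (6/33) * 5 = 30/33
  B: (7/33) * 3 = 21/33
Sum = (24 + 26 + 5 + 30 + 21)/33 = 106/33

L = 106/33 = 3.2121 bits/symbol


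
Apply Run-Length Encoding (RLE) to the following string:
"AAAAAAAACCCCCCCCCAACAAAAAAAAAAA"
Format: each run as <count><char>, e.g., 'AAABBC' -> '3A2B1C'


Scanning runs left to right:
  i=0: run of 'A' x 8 -> '8A'
  i=8: run of 'C' x 9 -> '9C'
  i=17: run of 'A' x 2 -> '2A'
  i=19: run of 'C' x 1 -> '1C'
  i=20: run of 'A' x 11 -> '11A'

RLE = 8A9C2A1C11A


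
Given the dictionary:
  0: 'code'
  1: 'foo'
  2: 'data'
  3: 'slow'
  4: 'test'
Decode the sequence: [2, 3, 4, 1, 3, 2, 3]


Look up each index in the dictionary:
  2 -> 'data'
  3 -> 'slow'
  4 -> 'test'
  1 -> 'foo'
  3 -> 'slow'
  2 -> 'data'
  3 -> 'slow'

Decoded: "data slow test foo slow data slow"


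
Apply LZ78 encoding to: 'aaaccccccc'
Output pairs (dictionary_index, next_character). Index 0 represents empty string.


LZ78 encoding steps:
Dictionary: {0: ''}
Step 1: w='' (idx 0), next='a' -> output (0, 'a'), add 'a' as idx 1
Step 2: w='a' (idx 1), next='a' -> output (1, 'a'), add 'aa' as idx 2
Step 3: w='' (idx 0), next='c' -> output (0, 'c'), add 'c' as idx 3
Step 4: w='c' (idx 3), next='c' -> output (3, 'c'), add 'cc' as idx 4
Step 5: w='cc' (idx 4), next='c' -> output (4, 'c'), add 'ccc' as idx 5
Step 6: w='c' (idx 3), end of input -> output (3, '')


Encoded: [(0, 'a'), (1, 'a'), (0, 'c'), (3, 'c'), (4, 'c'), (3, '')]


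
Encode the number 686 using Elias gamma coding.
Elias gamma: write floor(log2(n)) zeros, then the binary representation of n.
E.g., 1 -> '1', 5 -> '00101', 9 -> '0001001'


num_bits = floor(log2(686)) + 1 = 10
leading_zeros = num_bits - 1 = 9
binary(686) = 1010101110

Elias gamma(686) = '000000000' + '1010101110' = 0000000001010101110 (19 bits)


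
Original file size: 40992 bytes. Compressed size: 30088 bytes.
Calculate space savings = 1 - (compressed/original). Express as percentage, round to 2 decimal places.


ratio = compressed/original = 30088/40992 = 0.733997
savings = 1 - ratio = 1 - 0.733997 = 0.266003
as a percentage: 0.266003 * 100 = 26.6%

Space savings = 1 - 30088/40992 = 26.6%


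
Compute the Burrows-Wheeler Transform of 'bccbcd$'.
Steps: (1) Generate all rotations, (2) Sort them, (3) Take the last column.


Rotations (sorted):
  0: $bccbcd -> last char: d
  1: bccbcd$ -> last char: $
  2: bcd$bcc -> last char: c
  3: cbcd$bc -> last char: c
  4: ccbcd$b -> last char: b
  5: cd$bccb -> last char: b
  6: d$bccbc -> last char: c


BWT = d$ccbbc


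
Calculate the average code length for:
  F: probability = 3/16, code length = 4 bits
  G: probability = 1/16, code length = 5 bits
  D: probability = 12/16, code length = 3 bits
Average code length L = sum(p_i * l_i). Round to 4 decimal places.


Weighted contributions p_i * l_i:
  F: (3/16) * 4 = 12/16
  G: (1/16) * 5 = 5/16
  D: (12/16) * 3 = 36/16
Sum = (12 + 5 + 36)/16 = 53/16

L = 53/16 = 3.3125 bits/symbol


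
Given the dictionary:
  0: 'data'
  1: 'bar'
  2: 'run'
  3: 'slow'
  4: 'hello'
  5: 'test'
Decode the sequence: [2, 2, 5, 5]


Look up each index in the dictionary:
  2 -> 'run'
  2 -> 'run'
  5 -> 'test'
  5 -> 'test'

Decoded: "run run test test"


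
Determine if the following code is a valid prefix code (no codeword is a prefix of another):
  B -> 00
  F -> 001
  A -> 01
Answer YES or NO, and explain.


Checking each pair (does one codeword prefix another?):
  B='00' vs F='001': prefix -- VIOLATION

NO -- this is NOT a valid prefix code. B (00) is a prefix of F (001).


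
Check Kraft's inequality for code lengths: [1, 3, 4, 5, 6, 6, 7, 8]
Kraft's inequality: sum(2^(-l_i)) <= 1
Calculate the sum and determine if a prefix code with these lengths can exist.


Sum = 2^(-1) + 2^(-3) + 2^(-4) + 2^(-5) + 2^(-6) + 2^(-6) + 2^(-7) + 2^(-8)
    = 0.5 + 0.125 + 0.0625 + 0.03125 + 0.015625 + 0.015625 + 0.0078125 + 0.00390625
    = 195/256 = 0.76171875
Since 0.76171875 <= 1, Kraft's inequality IS satisfied.
A prefix code with these lengths CAN exist.

Kraft sum = 0.76171875. Satisfied.


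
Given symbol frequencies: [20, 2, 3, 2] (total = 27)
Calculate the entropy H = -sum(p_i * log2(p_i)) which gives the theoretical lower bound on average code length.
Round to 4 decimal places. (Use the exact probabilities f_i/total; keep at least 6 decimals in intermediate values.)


Per-symbol terms -p_i * log2(p_i) with p_i = f_i/27:
  p = 20/27 = 0.740741: log2(p) = -0.432959, -p*log2(p) = 0.320711
  p = 2/27 = 0.074074: log2(p) = -3.754888, -p*log2(p) = 0.278140
  p = 3/27 = 0.111111: log2(p) = -3.169925, -p*log2(p) = 0.352214
  p = 2/27 = 0.074074: log2(p) = -3.754888, -p*log2(p) = 0.278140
H = 0.320711 + 0.278140 + 0.352214 + 0.278140 = 1.229205

H = 1.2292 bits/symbol


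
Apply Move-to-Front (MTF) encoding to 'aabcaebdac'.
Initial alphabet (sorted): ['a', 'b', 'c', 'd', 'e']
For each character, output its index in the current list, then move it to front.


MTF encoding:
'a': index 0 in ['a', 'b', 'c', 'd', 'e'] -> ['a', 'b', 'c', 'd', 'e']
'a': index 0 in ['a', 'b', 'c', 'd', 'e'] -> ['a', 'b', 'c', 'd', 'e']
'b': index 1 in ['a', 'b', 'c', 'd', 'e'] -> ['b', 'a', 'c', 'd', 'e']
'c': index 2 in ['b', 'a', 'c', 'd', 'e'] -> ['c', 'b', 'a', 'd', 'e']
'a': index 2 in ['c', 'b', 'a', 'd', 'e'] -> ['a', 'c', 'b', 'd', 'e']
'e': index 4 in ['a', 'c', 'b', 'd', 'e'] -> ['e', 'a', 'c', 'b', 'd']
'b': index 3 in ['e', 'a', 'c', 'b', 'd'] -> ['b', 'e', 'a', 'c', 'd']
'd': index 4 in ['b', 'e', 'a', 'c', 'd'] -> ['d', 'b', 'e', 'a', 'c']
'a': index 3 in ['d', 'b', 'e', 'a', 'c'] -> ['a', 'd', 'b', 'e', 'c']
'c': index 4 in ['a', 'd', 'b', 'e', 'c'] -> ['c', 'a', 'd', 'b', 'e']


Output: [0, 0, 1, 2, 2, 4, 3, 4, 3, 4]


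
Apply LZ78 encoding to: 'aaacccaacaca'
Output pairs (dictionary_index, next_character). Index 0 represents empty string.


LZ78 encoding steps:
Dictionary: {0: ''}
Step 1: w='' (idx 0), next='a' -> output (0, 'a'), add 'a' as idx 1
Step 2: w='a' (idx 1), next='a' -> output (1, 'a'), add 'aa' as idx 2
Step 3: w='' (idx 0), next='c' -> output (0, 'c'), add 'c' as idx 3
Step 4: w='c' (idx 3), next='c' -> output (3, 'c'), add 'cc' as idx 4
Step 5: w='aa' (idx 2), next='c' -> output (2, 'c'), add 'aac' as idx 5
Step 6: w='a' (idx 1), next='c' -> output (1, 'c'), add 'ac' as idx 6
Step 7: w='a' (idx 1), end of input -> output (1, '')


Encoded: [(0, 'a'), (1, 'a'), (0, 'c'), (3, 'c'), (2, 'c'), (1, 'c'), (1, '')]


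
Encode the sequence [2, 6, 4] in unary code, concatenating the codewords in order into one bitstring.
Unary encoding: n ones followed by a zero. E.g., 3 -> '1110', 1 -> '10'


Encode each number as n ones followed by a terminating 0:
  2 -> 110 (3 bits)
  6 -> 1111110 (7 bits)
  4 -> 11110 (5 bits)
Total length = 3 + 7 + 5 = 15 bits.

Unary([2, 6, 4]) = 110111111011110 (15 bits)


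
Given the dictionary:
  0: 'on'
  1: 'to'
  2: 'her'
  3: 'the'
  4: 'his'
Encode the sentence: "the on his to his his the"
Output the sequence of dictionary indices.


Look up each word in the dictionary:
  'the' -> 3
  'on' -> 0
  'his' -> 4
  'to' -> 1
  'his' -> 4
  'his' -> 4
  'the' -> 3

Encoded: [3, 0, 4, 1, 4, 4, 3]


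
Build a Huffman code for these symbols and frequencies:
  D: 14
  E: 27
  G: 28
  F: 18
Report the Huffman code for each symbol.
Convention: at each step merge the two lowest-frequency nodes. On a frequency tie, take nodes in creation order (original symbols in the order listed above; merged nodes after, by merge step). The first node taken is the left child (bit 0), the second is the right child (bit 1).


Huffman tree construction:
Step 1: Merge D(14) + F(18) = 32
Step 2: Merge E(27) + G(28) = 55
Step 3: Merge (D+F)(32) + (E+G)(55) = 87
Read each symbol's code off the tree from the root (left child = 0, right child = 1).

Codes:
  D: 00 (length 2)
  E: 10 (length 2)
  G: 11 (length 2)
  F: 01 (length 2)
Average code length: 174/87 = 2.0000 bits/symbol


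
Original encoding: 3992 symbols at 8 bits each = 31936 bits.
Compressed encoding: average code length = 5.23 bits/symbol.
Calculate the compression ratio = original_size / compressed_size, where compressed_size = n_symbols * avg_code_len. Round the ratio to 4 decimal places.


original_size = n_symbols * orig_bits = 3992 * 8 = 31936 bits
compressed_size = n_symbols * avg_code_len = 3992 * 5.23 = 20878.16 bits
ratio = original_size / compressed_size = 31936 / 20878.16 = 1.5296

Compression ratio = 1.5296


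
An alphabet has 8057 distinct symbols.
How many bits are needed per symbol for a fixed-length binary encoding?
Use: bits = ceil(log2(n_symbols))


log2(8057) = 12.976
Bracket: 2^12 = 4096 < 8057 <= 2^13 = 8192
So ceil(log2(8057)) = 13

bits = ceil(log2(8057)) = ceil(12.976) = 13 bits


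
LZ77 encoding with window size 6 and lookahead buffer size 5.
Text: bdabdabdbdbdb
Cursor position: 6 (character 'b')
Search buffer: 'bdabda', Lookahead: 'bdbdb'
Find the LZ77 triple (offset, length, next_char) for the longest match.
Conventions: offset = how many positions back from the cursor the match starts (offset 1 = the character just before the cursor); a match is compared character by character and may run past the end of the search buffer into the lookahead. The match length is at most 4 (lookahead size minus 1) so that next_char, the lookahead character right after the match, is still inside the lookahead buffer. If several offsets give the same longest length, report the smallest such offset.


Try each offset into the search buffer:
  offset=1 (pos 5, char 'a'): match length 0
  offset=2 (pos 4, char 'd'): match length 0
  offset=3 (pos 3, char 'b'): match length 2
  offset=4 (pos 2, char 'a'): match length 0
  offset=5 (pos 1, char 'd'): match length 0
  offset=6 (pos 0, char 'b'): match length 2
Longest match has length 2, found at offsets 3, 6; take the smallest, offset 3.
next_char = character at position 6 + 2 = 8 -> 'b'

Best match: offset=3, length=2 (matching 'bd' starting at position 3)
LZ77 triple: (3, 2, 'b')


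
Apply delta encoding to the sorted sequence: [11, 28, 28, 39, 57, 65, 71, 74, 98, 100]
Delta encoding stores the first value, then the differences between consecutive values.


First value: 11
Deltas:
  28 - 11 = 17
  28 - 28 = 0
  39 - 28 = 11
  57 - 39 = 18
  65 - 57 = 8
  71 - 65 = 6
  74 - 71 = 3
  98 - 74 = 24
  100 - 98 = 2


Delta encoded: [11, 17, 0, 11, 18, 8, 6, 3, 24, 2]


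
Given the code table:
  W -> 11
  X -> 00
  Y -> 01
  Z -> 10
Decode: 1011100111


Decoding:
10 -> Z
11 -> W
10 -> Z
01 -> Y
11 -> W


Result: ZWZYW


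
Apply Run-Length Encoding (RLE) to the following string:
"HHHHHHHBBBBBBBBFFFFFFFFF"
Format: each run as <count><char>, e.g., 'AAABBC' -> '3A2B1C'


Scanning runs left to right:
  i=0: run of 'H' x 7 -> '7H'
  i=7: run of 'B' x 8 -> '8B'
  i=15: run of 'F' x 9 -> '9F'

RLE = 7H8B9F


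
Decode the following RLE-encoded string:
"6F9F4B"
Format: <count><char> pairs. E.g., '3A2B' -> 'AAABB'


Expanding each <count><char> pair:
  6F -> 'FFFFFF'
  9F -> 'FFFFFFFFF'
  4B -> 'BBBB'

Decoded = FFFFFFFFFFFFFFFBBBB


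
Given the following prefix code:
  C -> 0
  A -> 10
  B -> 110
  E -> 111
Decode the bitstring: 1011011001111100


Decoding step by step:
Bits 10 -> A
Bits 110 -> B
Bits 110 -> B
Bits 0 -> C
Bits 111 -> E
Bits 110 -> B
Bits 0 -> C


Decoded message: ABBCEBC


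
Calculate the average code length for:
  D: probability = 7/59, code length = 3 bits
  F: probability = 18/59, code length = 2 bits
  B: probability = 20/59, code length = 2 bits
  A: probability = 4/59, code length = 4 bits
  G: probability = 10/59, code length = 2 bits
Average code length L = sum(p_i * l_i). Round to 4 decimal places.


Weighted contributions p_i * l_i:
  D: (7/59) * 3 = 21/59
  F: (18/59) * 2 = 36/59
  B: (20/59) * 2 = 40/59
  A: (4/59) * 4 = 16/59
  G: (10/59) * 2 = 20/59
Sum = (21 + 36 + 40 + 16 + 20)/59 = 133/59

L = 133/59 = 2.2542 bits/symbol


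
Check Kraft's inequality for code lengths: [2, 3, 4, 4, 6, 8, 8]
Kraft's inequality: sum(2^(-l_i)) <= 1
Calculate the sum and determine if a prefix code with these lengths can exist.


Sum = 2^(-2) + 2^(-3) + 2^(-4) + 2^(-4) + 2^(-6) + 2^(-8) + 2^(-8)
    = 0.25 + 0.125 + 0.0625 + 0.0625 + 0.015625 + 0.00390625 + 0.00390625
    = 134/256 = 0.5234375
Since 0.5234375 <= 1, Kraft's inequality IS satisfied.
A prefix code with these lengths CAN exist.

Kraft sum = 0.5234375. Satisfied.


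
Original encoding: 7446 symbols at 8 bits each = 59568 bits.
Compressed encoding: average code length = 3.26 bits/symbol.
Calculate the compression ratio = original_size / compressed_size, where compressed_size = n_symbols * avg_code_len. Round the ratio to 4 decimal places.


original_size = n_symbols * orig_bits = 7446 * 8 = 59568 bits
compressed_size = n_symbols * avg_code_len = 7446 * 3.26 = 24273.96 bits
ratio = original_size / compressed_size = 59568 / 24273.96 = 2.454

Compression ratio = 2.454


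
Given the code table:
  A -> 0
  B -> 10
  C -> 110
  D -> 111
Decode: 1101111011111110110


Decoding:
110 -> C
111 -> D
10 -> B
111 -> D
111 -> D
10 -> B
110 -> C


Result: CDBDDBC


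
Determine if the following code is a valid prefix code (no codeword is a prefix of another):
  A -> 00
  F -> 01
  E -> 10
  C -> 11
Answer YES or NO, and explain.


Checking each pair (does one codeword prefix another?):
  A='00' vs F='01': no prefix
  A='00' vs E='10': no prefix
  A='00' vs C='11': no prefix
  F='01' vs A='00': no prefix
  F='01' vs E='10': no prefix
  F='01' vs C='11': no prefix
  E='10' vs A='00': no prefix
  E='10' vs F='01': no prefix
  E='10' vs C='11': no prefix
  C='11' vs A='00': no prefix
  C='11' vs F='01': no prefix
  C='11' vs E='10': no prefix
No violation found over all pairs.

YES -- this is a valid prefix code. No codeword is a prefix of any other codeword.


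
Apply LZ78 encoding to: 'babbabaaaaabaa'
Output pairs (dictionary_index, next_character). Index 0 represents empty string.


LZ78 encoding steps:
Dictionary: {0: ''}
Step 1: w='' (idx 0), next='b' -> output (0, 'b'), add 'b' as idx 1
Step 2: w='' (idx 0), next='a' -> output (0, 'a'), add 'a' as idx 2
Step 3: w='b' (idx 1), next='b' -> output (1, 'b'), add 'bb' as idx 3
Step 4: w='a' (idx 2), next='b' -> output (2, 'b'), add 'ab' as idx 4
Step 5: w='a' (idx 2), next='a' -> output (2, 'a'), add 'aa' as idx 5
Step 6: w='aa' (idx 5), next='a' -> output (5, 'a'), add 'aaa' as idx 6
Step 7: w='b' (idx 1), next='a' -> output (1, 'a'), add 'ba' as idx 7
Step 8: w='a' (idx 2), end of input -> output (2, '')


Encoded: [(0, 'b'), (0, 'a'), (1, 'b'), (2, 'b'), (2, 'a'), (5, 'a'), (1, 'a'), (2, '')]


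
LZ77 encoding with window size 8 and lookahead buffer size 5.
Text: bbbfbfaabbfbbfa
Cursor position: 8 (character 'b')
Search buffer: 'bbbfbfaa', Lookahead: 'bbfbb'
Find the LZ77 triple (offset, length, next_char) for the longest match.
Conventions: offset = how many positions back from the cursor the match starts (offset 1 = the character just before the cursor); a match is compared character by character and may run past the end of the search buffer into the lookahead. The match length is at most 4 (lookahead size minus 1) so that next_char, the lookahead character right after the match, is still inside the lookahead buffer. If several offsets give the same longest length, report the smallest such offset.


Try each offset into the search buffer:
  offset=1 (pos 7, char 'a'): match length 0
  offset=2 (pos 6, char 'a'): match length 0
  offset=3 (pos 5, char 'f'): match length 0
  offset=4 (pos 4, char 'b'): match length 1
  offset=5 (pos 3, char 'f'): match length 0
  offset=6 (pos 2, char 'b'): match length 1
  offset=7 (pos 1, char 'b'): match length 4
  offset=8 (pos 0, char 'b'): match length 2
Longest match has length 4 at offset 7.
next_char = character at position 8 + 4 = 12 -> 'b'

Best match: offset=7, length=4 (matching 'bbfb' starting at position 1)
LZ77 triple: (7, 4, 'b')


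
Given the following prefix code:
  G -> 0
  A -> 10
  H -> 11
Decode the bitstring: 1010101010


Decoding step by step:
Bits 10 -> A
Bits 10 -> A
Bits 10 -> A
Bits 10 -> A
Bits 10 -> A


Decoded message: AAAAA


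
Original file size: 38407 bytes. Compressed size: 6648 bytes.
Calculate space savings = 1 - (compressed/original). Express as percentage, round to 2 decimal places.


ratio = compressed/original = 6648/38407 = 0.173093
savings = 1 - ratio = 1 - 0.173093 = 0.826907
as a percentage: 0.826907 * 100 = 82.69%

Space savings = 1 - 6648/38407 = 82.69%


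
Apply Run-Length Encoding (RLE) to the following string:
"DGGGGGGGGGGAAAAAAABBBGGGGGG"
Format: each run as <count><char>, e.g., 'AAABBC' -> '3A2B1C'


Scanning runs left to right:
  i=0: run of 'D' x 1 -> '1D'
  i=1: run of 'G' x 10 -> '10G'
  i=11: run of 'A' x 7 -> '7A'
  i=18: run of 'B' x 3 -> '3B'
  i=21: run of 'G' x 6 -> '6G'

RLE = 1D10G7A3B6G


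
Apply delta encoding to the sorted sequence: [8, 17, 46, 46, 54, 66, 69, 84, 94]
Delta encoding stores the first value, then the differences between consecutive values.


First value: 8
Deltas:
  17 - 8 = 9
  46 - 17 = 29
  46 - 46 = 0
  54 - 46 = 8
  66 - 54 = 12
  69 - 66 = 3
  84 - 69 = 15
  94 - 84 = 10


Delta encoded: [8, 9, 29, 0, 8, 12, 3, 15, 10]


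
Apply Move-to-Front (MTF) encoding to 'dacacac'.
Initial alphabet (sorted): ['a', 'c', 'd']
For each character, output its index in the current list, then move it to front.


MTF encoding:
'd': index 2 in ['a', 'c', 'd'] -> ['d', 'a', 'c']
'a': index 1 in ['d', 'a', 'c'] -> ['a', 'd', 'c']
'c': index 2 in ['a', 'd', 'c'] -> ['c', 'a', 'd']
'a': index 1 in ['c', 'a', 'd'] -> ['a', 'c', 'd']
'c': index 1 in ['a', 'c', 'd'] -> ['c', 'a', 'd']
'a': index 1 in ['c', 'a', 'd'] -> ['a', 'c', 'd']
'c': index 1 in ['a', 'c', 'd'] -> ['c', 'a', 'd']


Output: [2, 1, 2, 1, 1, 1, 1]


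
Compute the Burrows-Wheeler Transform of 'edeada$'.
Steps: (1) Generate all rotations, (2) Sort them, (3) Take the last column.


Rotations (sorted):
  0: $edeada -> last char: a
  1: a$edead -> last char: d
  2: ada$ede -> last char: e
  3: da$edea -> last char: a
  4: deada$e -> last char: e
  5: eada$ed -> last char: d
  6: edeada$ -> last char: $


BWT = adeaed$


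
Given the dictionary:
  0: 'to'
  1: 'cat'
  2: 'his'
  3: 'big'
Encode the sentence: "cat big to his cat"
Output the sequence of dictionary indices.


Look up each word in the dictionary:
  'cat' -> 1
  'big' -> 3
  'to' -> 0
  'his' -> 2
  'cat' -> 1

Encoded: [1, 3, 0, 2, 1]


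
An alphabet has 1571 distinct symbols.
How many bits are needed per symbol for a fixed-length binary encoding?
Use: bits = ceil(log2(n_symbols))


log2(1571) = 10.6175
Bracket: 2^10 = 1024 < 1571 <= 2^11 = 2048
So ceil(log2(1571)) = 11

bits = ceil(log2(1571)) = ceil(10.6175) = 11 bits


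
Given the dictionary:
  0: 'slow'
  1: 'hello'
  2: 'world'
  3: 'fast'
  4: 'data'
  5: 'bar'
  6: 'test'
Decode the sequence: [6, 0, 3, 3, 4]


Look up each index in the dictionary:
  6 -> 'test'
  0 -> 'slow'
  3 -> 'fast'
  3 -> 'fast'
  4 -> 'data'

Decoded: "test slow fast fast data"


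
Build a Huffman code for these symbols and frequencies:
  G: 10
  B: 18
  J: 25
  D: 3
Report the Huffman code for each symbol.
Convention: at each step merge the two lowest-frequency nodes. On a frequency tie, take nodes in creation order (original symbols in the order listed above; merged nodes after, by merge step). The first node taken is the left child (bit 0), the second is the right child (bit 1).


Huffman tree construction:
Step 1: Merge D(3) + G(10) = 13
Step 2: Merge (D+G)(13) + B(18) = 31
Step 3: Merge J(25) + ((D+G)+B)(31) = 56
Read each symbol's code off the tree from the root (left child = 0, right child = 1).

Codes:
  G: 101 (length 3)
  B: 11 (length 2)
  J: 0 (length 1)
  D: 100 (length 3)
Average code length: 100/56 = 1.7857 bits/symbol


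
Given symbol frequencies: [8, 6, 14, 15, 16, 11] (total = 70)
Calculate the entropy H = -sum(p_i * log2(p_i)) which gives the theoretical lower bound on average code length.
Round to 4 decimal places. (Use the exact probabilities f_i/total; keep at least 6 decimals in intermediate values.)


Per-symbol terms -p_i * log2(p_i) with p_i = f_i/70:
  p = 8/70 = 0.114286: log2(p) = -3.129283, -p*log2(p) = 0.357632
  p = 6/70 = 0.085714: log2(p) = -3.544321, -p*log2(p) = 0.303799
  p = 14/70 = 0.200000: log2(p) = -2.321928, -p*log2(p) = 0.464386
  p = 15/70 = 0.214286: log2(p) = -2.222392, -p*log2(p) = 0.476227
  p = 16/70 = 0.228571: log2(p) = -2.129283, -p*log2(p) = 0.486693
  p = 11/70 = 0.157143: log2(p) = -2.669851, -p*log2(p) = 0.419548
H = 0.357632 + 0.303799 + 0.464386 + 0.476227 + 0.486693 + 0.419548 = 2.508285

H = 2.5083 bits/symbol


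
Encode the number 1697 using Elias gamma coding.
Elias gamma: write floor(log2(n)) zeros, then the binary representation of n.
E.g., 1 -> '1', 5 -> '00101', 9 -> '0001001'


num_bits = floor(log2(1697)) + 1 = 11
leading_zeros = num_bits - 1 = 10
binary(1697) = 11010100001

Elias gamma(1697) = '0000000000' + '11010100001' = 000000000011010100001 (21 bits)


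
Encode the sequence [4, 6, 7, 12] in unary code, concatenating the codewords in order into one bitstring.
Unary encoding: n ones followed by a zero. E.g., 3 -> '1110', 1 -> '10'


Encode each number as n ones followed by a terminating 0:
  4 -> 11110 (5 bits)
  6 -> 1111110 (7 bits)
  7 -> 11111110 (8 bits)
  12 -> 1111111111110 (13 bits)
Total length = 5 + 7 + 8 + 13 = 33 bits.

Unary([4, 6, 7, 12]) = 111101111110111111101111111111110 (33 bits)
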